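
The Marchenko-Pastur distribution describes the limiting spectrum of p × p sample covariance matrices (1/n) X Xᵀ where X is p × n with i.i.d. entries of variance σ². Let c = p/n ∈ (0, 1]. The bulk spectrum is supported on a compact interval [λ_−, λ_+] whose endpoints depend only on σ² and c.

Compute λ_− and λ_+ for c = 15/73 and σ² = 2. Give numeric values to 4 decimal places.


c = 15/73 = 0.205479; √c = 0.453298.
λ_− = σ² (1 − √c)² = 2 · (1 − 0.453298)² = 2 · (0.546702)² = 0.597765.
λ_+ = σ² (1 + √c)² = 2 · (1 + 0.453298)² = 2 · (1.453298)² = 4.224153.

Rounded to 4 decimal places: λ_− ≈ 0.5978, λ_+ ≈ 4.2242.


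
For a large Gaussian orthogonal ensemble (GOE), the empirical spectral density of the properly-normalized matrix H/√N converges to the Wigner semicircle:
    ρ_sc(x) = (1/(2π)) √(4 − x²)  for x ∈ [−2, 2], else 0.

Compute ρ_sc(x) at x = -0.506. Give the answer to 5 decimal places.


ρ_sc(x) = (1/(2π)) √(4 − x²). With x = -0.506:
  4 − x² = 4 − (-0.506)² = 4 − 0.256036 = 3.743964.
  √(4 − x²) = 1.934933.
  1/(2π) = 0.159155.
  ρ_sc(-0.506) = 0.159155 · 1.934933 = 0.307954.

Rounded to 5 decimal places: ρ_sc(-0.506) ≈ 0.30795.


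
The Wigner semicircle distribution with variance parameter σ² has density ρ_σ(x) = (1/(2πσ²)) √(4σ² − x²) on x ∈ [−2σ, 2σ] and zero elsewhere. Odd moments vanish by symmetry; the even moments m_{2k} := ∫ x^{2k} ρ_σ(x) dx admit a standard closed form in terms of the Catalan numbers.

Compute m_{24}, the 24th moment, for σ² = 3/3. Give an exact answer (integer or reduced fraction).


By the scaled semicircle moment identity, m_{2k} = σ^{2k} · C_k with k = 12.
C_12 = (1/(k+1)) · C(2k, k) = (1/13) · C(24, 12) = (1/13) · 2704156 = 208012.
σ^{2k} = (σ²)^k = (3/3)^12 = 1.

Therefore m_{24} = σ^{24} · C_12 = 1 · 208012 = 208012.


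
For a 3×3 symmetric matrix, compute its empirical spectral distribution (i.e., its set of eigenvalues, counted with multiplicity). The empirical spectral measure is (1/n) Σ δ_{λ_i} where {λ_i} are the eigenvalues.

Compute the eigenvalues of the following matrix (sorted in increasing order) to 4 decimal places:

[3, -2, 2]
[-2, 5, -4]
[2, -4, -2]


Since M is real symmetric, all three eigenvalues are real; they are the roots of det(λI − M) = λ³ − (tr M) λ² + s λ − det M, where s is the sum of the principal 2×2 minors.
tr M = 3 + 5 + (-2) = 6.
s = (3·5 − (-2)²) + (3·(-2) − 2²) + (5·(-2) − (-4)²) = 11 + (-10) + (-26) = -25.
det M (expand along row 1) = 3·(-26) − (-2)·12 + 2·(-2) = -58.
Characteristic polynomial: λ³ − 6λ² − 25λ + 58 = 0.
Substitute λ = y + (tr M)/3 = y + 2.000000 to remove the quadratic term: y³ + p·y + q = 0 with p = s − (tr M)²/3 = -37.000000 and q = −2(tr M)³/27 + (tr M)·s/3 − det M = -8.000000.
Three real roots ⇒ use the trigonometric (Viète) form: r = 2√(−p/3) = 7.023769, φ = arccos(3q/(p·r)) = arccos(0.092351) = 1.478314 rad.
y_k = r·cos(φ/3 − 2πk/3) for k = 0, 1, 2 gives y = 6.188118, -0.216490, -5.971627.
λ_k = y_k + 2.000000 gives λ = 8.1881, 1.7835, -3.9716 (check: the sum is 6.0000 = tr M).

Eigenvalues sorted in increasing order: [-3.9716, 1.7835, 8.1881].


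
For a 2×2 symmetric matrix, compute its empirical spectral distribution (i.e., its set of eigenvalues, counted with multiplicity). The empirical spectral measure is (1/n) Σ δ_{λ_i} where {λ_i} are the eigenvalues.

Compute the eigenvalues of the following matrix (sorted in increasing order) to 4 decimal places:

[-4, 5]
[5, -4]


Since M is real symmetric, both eigenvalues are real; they are the roots of det(λI − M) = λ² − (tr M) λ + det M.
tr M = -4 + (-4) = -8.
det M = (-4)·(-4) − 5² = 16 − 25 = -9.
Characteristic polynomial: λ² + 8λ − 9 = 0.
Discriminant Δ = (tr M)² − 4·det M = 64 − (-36) = 100; √Δ = 10.000000.
λ = (tr M ± √Δ)/2 = (-8 ± 10.000000)/2, giving (tr M − √Δ)/2 = -9.0000 and (tr M + √Δ)/2 = 1.0000.

Eigenvalues sorted in increasing order: [-9.0000, 1.0000].


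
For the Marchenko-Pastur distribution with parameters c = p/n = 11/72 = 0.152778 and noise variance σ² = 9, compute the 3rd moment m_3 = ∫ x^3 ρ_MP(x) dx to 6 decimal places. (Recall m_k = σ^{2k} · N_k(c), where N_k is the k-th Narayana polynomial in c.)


E[X³] = σ⁶ (1 + 3c + c²) (third MP moment). With σ² = 9 (so σ⁶ = 729) and c = 11/72 = 0.152778: E[X³] = 729 · (1 + 3·0.152778 + (0.152778)²) = 729 · 1.481674.

So E[X^3] = 1080.140625.


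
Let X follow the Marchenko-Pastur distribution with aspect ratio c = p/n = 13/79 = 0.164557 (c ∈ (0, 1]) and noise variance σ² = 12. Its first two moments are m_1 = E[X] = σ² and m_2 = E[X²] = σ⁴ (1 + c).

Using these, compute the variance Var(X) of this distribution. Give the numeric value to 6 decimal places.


m_1 = E[X] = σ² = 12, so m_1² = 144.
m_2 = E[X²] = σ⁴ (1 + c) = 144 · (1 + 0.164557) = 144 · 1.164557 = 167.696203.
(Note m_2 − m_1² simplifies to c · σ⁴ = 0.164557 · 144.)

Var(X) = m_2 − m_1² = 167.696203 − 144 = 23.696203.


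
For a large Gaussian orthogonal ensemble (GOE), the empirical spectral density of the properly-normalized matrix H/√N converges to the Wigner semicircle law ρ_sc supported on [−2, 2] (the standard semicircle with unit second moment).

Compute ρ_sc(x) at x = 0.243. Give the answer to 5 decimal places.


ρ_sc(x) = (1/(2π)) √(4 − x²). With x = 0.243:
  4 − x² = 4 − (0.243)² = 4 − 0.059049 = 3.940951.
  √(4 − x²) = 1.985183.
  1/(2π) = 0.159155.
  ρ_sc(0.243) = 0.159155 · 1.985183 = 0.315952.

Rounded to 5 decimal places: ρ_sc(0.243) ≈ 0.31595.


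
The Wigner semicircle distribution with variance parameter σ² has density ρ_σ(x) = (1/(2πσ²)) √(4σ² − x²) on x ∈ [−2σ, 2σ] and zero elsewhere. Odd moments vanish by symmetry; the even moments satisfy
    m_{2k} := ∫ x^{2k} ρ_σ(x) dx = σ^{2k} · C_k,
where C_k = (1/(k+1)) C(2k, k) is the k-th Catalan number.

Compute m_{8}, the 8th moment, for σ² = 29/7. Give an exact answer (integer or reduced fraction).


By the scaled semicircle moment identity, m_{2k} = σ^{2k} · C_k with k = 4.
C_4 = (1/(k+1)) · C(2k, k) = (1/5) · C(8, 4) = (1/5) · 70 = 14.
σ^{2k} = (σ²)^k = (29/7)^4 = 707281/2401.

Therefore m_{8} = σ^{8} · C_4 = (707281/2401) · 14 = 1414562/343.


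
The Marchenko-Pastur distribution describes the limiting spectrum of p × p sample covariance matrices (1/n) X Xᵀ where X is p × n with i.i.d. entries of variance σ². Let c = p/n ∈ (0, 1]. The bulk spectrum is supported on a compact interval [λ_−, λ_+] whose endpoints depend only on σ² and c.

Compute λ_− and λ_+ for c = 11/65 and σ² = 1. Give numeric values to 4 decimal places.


c = 11/65 = 0.169231; √c = 0.411377.
λ_− = σ² (1 − √c)² = 1 · (1 − 0.411377)² = 1 · (0.588623)² = 0.346477.
λ_+ = σ² (1 + √c)² = 1 · (1 + 0.411377)² = 1 · (1.411377)² = 1.991984.

Rounded to 4 decimal places: λ_− ≈ 0.3465, λ_+ ≈ 1.9920.


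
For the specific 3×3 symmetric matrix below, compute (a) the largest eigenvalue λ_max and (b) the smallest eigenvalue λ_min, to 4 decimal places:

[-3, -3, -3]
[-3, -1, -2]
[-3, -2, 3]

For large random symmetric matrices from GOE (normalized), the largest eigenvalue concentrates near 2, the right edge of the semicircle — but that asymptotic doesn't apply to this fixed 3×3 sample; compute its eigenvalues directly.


Since M is real symmetric, all three eigenvalues are real; they are the roots of det(λI − M) = λ³ − (tr M) λ² + s λ − det M, where s is the sum of the principal 2×2 minors.
tr M = -3 + (-1) + 3 = -1.
s = ((-3)·(-1) − (-3)²) + ((-3)·3 − (-3)²) + ((-1)·3 − (-2)²) = -6 + (-18) + (-7) = -31.
det M (expand along row 1) = (-3)·(-7) − (-3)·(-15) + (-3)·3 = -33.
Characteristic polynomial: λ³ + λ² − 31λ + 33 = 0.
Substitute λ = y + (tr M)/3 = y − 0.333333 to remove the quadratic term: y³ + p·y + q = 0 with p = s − (tr M)²/3 = -31.333333 and q = −2(tr M)³/27 + (tr M)·s/3 − det M = 43.407407.
Three real roots ⇒ use the trigonometric (Viète) form: r = 2√(−p/3) = 6.463573, φ = arccos(3q/(p·r)) = arccos(-0.642992) = 2.269195 rad.
y_k = r·cos(φ/3 − 2πk/3) for k = 0, 1, 2 gives y = 4.701037, 1.491163, -6.192200.
λ_k = y_k − 0.333333 gives λ = 4.3677, 1.1578, -6.5255 (check: the sum is -1.0000 = tr M).

Hence λ_max = 4.3677 and λ_min = -6.5255.


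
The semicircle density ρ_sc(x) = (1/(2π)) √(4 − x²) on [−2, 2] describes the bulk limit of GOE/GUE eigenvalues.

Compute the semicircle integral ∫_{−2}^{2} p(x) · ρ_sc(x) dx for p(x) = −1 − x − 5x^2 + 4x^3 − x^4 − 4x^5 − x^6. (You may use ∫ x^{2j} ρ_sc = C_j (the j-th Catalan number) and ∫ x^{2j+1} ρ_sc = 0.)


Write p(x) = Σ a_i x^i, split into monomials and integrate each against ρ_sc separately.
Using ∫ x^{2j} ρ_sc = C_j = (1/(j+1)) C(2j, j) (Catalan numbers) and ∫ x^{2j+1} ρ_sc = 0 (odd monomials vanish by symmetry):
  i = 0 (even): a_0 · C_{0} = -1 · 1 = -1
  i = 1 (odd): ∫ x^1 ρ_sc = 0 (vanishes)
  i = 2 (even): a_2 · C_{1} = -5 · 1 = -5
  i = 3 (odd): ∫ x^3 ρ_sc = 0 (vanishes)
  i = 4 (even): a_4 · C_{2} = -1 · 2 = -2
  i = 5 (odd): ∫ x^5 ρ_sc = 0 (vanishes)
  i = 6 (even): a_6 · C_{3} = -1 · 5 = -5

Summing the contributions: ∫_{−2}^{2} p(x) ρ_sc(x) dx = (-1) + (-5) + (-2) + (-5) = -13.


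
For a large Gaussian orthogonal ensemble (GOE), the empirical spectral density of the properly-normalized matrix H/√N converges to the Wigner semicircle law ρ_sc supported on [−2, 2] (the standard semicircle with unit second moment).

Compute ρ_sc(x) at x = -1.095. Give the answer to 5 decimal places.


ρ_sc(x) = (1/(2π)) √(4 − x²). With x = -1.095:
  4 − x² = 4 − (-1.095)² = 4 − 1.199025 = 2.800975.
  √(4 − x²) = 1.673611.
  1/(2π) = 0.159155.
  ρ_sc(-1.095) = 0.159155 · 1.673611 = 0.266364.

Rounded to 5 decimal places: ρ_sc(-1.095) ≈ 0.26636.


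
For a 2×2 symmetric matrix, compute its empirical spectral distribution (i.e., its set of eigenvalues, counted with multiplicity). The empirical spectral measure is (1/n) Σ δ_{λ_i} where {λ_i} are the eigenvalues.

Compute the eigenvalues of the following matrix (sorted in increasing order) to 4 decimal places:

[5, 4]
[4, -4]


Since M is real symmetric, both eigenvalues are real; they are the roots of det(λI − M) = λ² − (tr M) λ + det M.
tr M = 5 + (-4) = 1.
det M = 5·(-4) − 4² = -20 − 16 = -36.
Characteristic polynomial: λ² − λ − 36 = 0.
Discriminant Δ = (tr M)² − 4·det M = 1 − (-144) = 145; √Δ = 12.041595.
λ = (tr M ± √Δ)/2 = (1 ± 12.041595)/2, giving (tr M − √Δ)/2 = -5.5208 and (tr M + √Δ)/2 = 6.5208.

Eigenvalues sorted in increasing order: [-5.5208, 6.5208].


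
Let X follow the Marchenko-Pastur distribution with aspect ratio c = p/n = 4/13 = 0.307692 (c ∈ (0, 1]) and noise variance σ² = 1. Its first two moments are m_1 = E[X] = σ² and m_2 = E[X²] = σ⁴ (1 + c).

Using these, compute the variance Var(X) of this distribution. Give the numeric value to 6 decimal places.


m_1 = E[X] = σ² = 1, so m_1² = 1.
m_2 = E[X²] = σ⁴ (1 + c) = 1 · (1 + 0.307692) = 1 · 1.307692 = 1.307692.
(Note m_2 − m_1² simplifies to c · σ⁴ = 0.307692 · 1.)

Var(X) = m_2 − m_1² = 1.307692 − 1 = 0.307692.


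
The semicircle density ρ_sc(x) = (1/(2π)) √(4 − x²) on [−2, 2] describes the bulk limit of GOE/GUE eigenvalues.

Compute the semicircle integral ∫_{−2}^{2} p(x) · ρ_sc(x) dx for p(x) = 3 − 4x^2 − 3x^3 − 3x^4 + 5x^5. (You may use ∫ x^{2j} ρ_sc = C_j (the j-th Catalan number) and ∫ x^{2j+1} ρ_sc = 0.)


Write p(x) = Σ a_i x^i, split into monomials and integrate each against ρ_sc separately.
Using ∫ x^{2j} ρ_sc = C_j = (1/(j+1)) C(2j, j) (Catalan numbers) and ∫ x^{2j+1} ρ_sc = 0 (odd monomials vanish by symmetry):
  i = 0 (even): a_0 · C_{0} = 3 · 1 = 3
  i = 2 (even): a_2 · C_{1} = -4 · 1 = -4
  i = 3 (odd): ∫ x^3 ρ_sc = 0 (vanishes)
  i = 4 (even): a_4 · C_{2} = -3 · 2 = -6
  i = 5 (odd): ∫ x^5 ρ_sc = 0 (vanishes)

Summing the contributions: ∫_{−2}^{2} p(x) ρ_sc(x) dx = 3 + (-4) + (-6) = -7.


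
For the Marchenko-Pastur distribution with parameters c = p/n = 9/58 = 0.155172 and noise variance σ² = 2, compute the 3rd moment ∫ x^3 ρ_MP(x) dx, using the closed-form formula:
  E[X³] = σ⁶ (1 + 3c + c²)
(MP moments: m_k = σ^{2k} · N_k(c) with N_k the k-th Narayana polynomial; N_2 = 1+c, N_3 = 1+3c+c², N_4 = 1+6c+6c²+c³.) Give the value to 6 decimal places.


E[X³] = σ⁶ (1 + 3c + c²) (third MP moment). With σ² = 2 (so σ⁶ = 8) and c = 9/58 = 0.155172: E[X³] = 8 · (1 + 3·0.155172 + (0.155172)²) = 8 · 1.489596.

So E[X^3] = 11.916766.


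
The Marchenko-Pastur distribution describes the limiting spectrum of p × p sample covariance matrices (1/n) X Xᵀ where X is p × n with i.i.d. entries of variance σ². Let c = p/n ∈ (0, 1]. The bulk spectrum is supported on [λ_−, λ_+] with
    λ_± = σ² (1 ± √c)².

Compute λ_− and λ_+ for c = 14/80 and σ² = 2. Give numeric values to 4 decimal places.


c = 14/80 = 0.175000; √c = 0.418330.
λ_− = σ² (1 − √c)² = 2 · (1 − 0.418330)² = 2 · (0.581670)² = 0.676680.
λ_+ = σ² (1 + √c)² = 2 · (1 + 0.418330)² = 2 · (1.418330)² = 4.023320.

Rounded to 4 decimal places: λ_− ≈ 0.6767, λ_+ ≈ 4.0233.


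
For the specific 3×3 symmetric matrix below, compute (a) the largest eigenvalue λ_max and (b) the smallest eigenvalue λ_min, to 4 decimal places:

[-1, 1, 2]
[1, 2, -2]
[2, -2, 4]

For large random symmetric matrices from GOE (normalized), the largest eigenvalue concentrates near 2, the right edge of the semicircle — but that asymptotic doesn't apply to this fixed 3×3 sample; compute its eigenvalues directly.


Since M is real symmetric, all three eigenvalues are real; they are the roots of det(λI − M) = λ³ − (tr M) λ² + s λ − det M, where s is the sum of the principal 2×2 minors.
tr M = -1 + 2 + 4 = 5.
s = ((-1)·2 − 1²) + ((-1)·4 − 2²) + (2·4 − (-2)²) = -3 + (-8) + 4 = -7.
det M (expand along row 1) = (-1)·4 − 1·8 + 2·(-6) = -24.
Characteristic polynomial: λ³ − 5λ² − 7λ + 24 = 0.
Substitute λ = y + (tr M)/3 = y + 1.666667 to remove the quadratic term: y³ + p·y + q = 0 with p = s − (tr M)²/3 = -15.333333 and q = −2(tr M)³/27 + (tr M)·s/3 − det M = 3.074074.
Three real roots ⇒ use the trigonometric (Viète) form: r = 2√(−p/3) = 4.521553, φ = arccos(3q/(p·r)) = arccos(-0.133018) = 1.704210 rad.
y_k = r·cos(φ/3 − 2πk/3) for k = 0, 1, 2 gives y = 3.811402, 0.201013, -4.012415.
λ_k = y_k + 1.666667 gives λ = 5.4781, 1.8677, -2.3457 (check: the sum is 5.0000 = tr M).

Hence λ_max = 5.4781 and λ_min = -2.3457.


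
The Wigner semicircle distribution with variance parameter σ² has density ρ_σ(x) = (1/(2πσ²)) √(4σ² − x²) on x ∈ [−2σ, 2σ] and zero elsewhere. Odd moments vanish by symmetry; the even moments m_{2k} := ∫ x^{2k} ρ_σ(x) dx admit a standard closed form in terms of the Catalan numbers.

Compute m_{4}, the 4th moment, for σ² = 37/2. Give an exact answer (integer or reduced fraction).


By the scaled semicircle moment identity, m_{2k} = σ^{2k} · C_k with k = 2.
C_2 = (1/(k+1)) · C(2k, k) = (1/3) · C(4, 2) = (1/3) · 6 = 2.
σ^{2k} = (σ²)^k = (37/2)^2 = 1369/4.

Therefore m_{4} = σ^{4} · C_2 = (1369/4) · 2 = 1369/2.


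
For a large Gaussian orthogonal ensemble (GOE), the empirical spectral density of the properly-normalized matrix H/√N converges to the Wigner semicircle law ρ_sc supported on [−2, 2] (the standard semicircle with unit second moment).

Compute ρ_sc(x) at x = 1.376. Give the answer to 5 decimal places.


ρ_sc(x) = (1/(2π)) √(4 − x²). With x = 1.376:
  4 − x² = 4 − (1.376)² = 4 − 1.893376 = 2.106624.
  √(4 − x²) = 1.451421.
  1/(2π) = 0.159155.
  ρ_sc(1.376) = 0.159155 · 1.451421 = 0.231001.

Rounded to 5 decimal places: ρ_sc(1.376) ≈ 0.23100.


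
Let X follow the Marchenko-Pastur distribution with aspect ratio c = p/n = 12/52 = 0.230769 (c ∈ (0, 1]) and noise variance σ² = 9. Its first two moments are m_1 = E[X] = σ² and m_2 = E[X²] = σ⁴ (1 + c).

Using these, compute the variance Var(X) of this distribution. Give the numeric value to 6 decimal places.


m_1 = E[X] = σ² = 9, so m_1² = 81.
m_2 = E[X²] = σ⁴ (1 + c) = 81 · (1 + 0.230769) = 81 · 1.230769 = 99.692308.
(Note m_2 − m_1² simplifies to c · σ⁴ = 0.230769 · 81.)

Var(X) = m_2 − m_1² = 99.692308 − 81 = 18.692308.


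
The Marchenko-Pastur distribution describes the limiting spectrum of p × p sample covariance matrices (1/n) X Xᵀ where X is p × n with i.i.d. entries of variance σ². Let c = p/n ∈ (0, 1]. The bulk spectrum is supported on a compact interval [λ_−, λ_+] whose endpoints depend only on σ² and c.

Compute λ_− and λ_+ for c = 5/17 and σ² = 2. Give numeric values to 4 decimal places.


c = 5/17 = 0.294118; √c = 0.542326.
λ_− = σ² (1 − √c)² = 2 · (1 − 0.542326)² = 2 · (0.457674)² = 0.418931.
λ_+ = σ² (1 + √c)² = 2 · (1 + 0.542326)² = 2 · (1.542326)² = 4.757540.

Rounded to 4 decimal places: λ_− ≈ 0.4189, λ_+ ≈ 4.7575.


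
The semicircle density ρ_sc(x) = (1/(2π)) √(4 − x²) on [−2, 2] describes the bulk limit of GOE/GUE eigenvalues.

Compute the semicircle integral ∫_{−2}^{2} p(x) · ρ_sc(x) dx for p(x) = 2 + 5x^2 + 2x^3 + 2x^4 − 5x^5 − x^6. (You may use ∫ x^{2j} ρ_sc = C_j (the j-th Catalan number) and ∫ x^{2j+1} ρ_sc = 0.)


Write p(x) = Σ a_i x^i, split into monomials and integrate each against ρ_sc separately.
Using ∫ x^{2j} ρ_sc = C_j = (1/(j+1)) C(2j, j) (Catalan numbers) and ∫ x^{2j+1} ρ_sc = 0 (odd monomials vanish by symmetry):
  i = 0 (even): a_0 · C_{0} = 2 · 1 = 2
  i = 2 (even): a_2 · C_{1} = 5 · 1 = 5
  i = 3 (odd): ∫ x^3 ρ_sc = 0 (vanishes)
  i = 4 (even): a_4 · C_{2} = 2 · 2 = 4
  i = 5 (odd): ∫ x^5 ρ_sc = 0 (vanishes)
  i = 6 (even): a_6 · C_{3} = -1 · 5 = -5

Summing the contributions: ∫_{−2}^{2} p(x) ρ_sc(x) dx = 2 + 5 + 4 + (-5) = 6.


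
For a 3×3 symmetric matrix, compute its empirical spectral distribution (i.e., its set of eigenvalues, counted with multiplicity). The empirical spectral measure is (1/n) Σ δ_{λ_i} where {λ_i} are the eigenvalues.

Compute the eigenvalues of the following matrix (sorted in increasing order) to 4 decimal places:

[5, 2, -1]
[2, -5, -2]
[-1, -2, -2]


Since M is real symmetric, all three eigenvalues are real; they are the roots of det(λI − M) = λ³ − (tr M) λ² + s λ − det M, where s is the sum of the principal 2×2 minors.
tr M = 5 + (-5) + (-2) = -2.
s = (5·(-5) − 2²) + (5·(-2) − (-1)²) + ((-5)·(-2) − (-2)²) = -29 + (-11) + 6 = -34.
det M (expand along row 1) = 5·6 − 2·(-6) + (-1)·(-9) = 51.
Characteristic polynomial: λ³ + 2λ² − 34λ − 51 = 0.
Substitute λ = y + (tr M)/3 = y − 0.666667 to remove the quadratic term: y³ + p·y + q = 0 with p = s − (tr M)²/3 = -35.333333 and q = −2(tr M)³/27 + (tr M)·s/3 − det M = -27.740741.
Three real roots ⇒ use the trigonometric (Viète) form: r = 2√(−p/3) = 6.863753, φ = arccos(3q/(p·r)) = arccos(0.343157) = 1.220520 rad.
y_k = r·cos(φ/3 − 2πk/3) for k = 0, 1, 2 gives y = 6.303505, -0.799583, -5.503922.
λ_k = y_k − 0.666667 gives λ = 5.6368, -1.4662, -6.1706 (check: the sum is -2.0000 = tr M).

Eigenvalues sorted in increasing order: [-6.1706, -1.4662, 5.6368].


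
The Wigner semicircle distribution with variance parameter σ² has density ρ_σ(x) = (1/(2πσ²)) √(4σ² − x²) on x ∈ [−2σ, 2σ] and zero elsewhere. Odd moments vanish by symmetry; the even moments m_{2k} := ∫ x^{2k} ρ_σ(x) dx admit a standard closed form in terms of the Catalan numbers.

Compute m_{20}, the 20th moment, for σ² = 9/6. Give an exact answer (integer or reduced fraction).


By the scaled semicircle moment identity, m_{2k} = σ^{2k} · C_k with k = 10.
C_10 = (1/(k+1)) · C(2k, k) = (1/11) · C(20, 10) = (1/11) · 184756 = 16796.
σ^{2k} = (σ²)^k = (9/6)^10 = 59049/1024.

Therefore m_{20} = σ^{20} · C_10 = (59049/1024) · 16796 = 247946751/256.


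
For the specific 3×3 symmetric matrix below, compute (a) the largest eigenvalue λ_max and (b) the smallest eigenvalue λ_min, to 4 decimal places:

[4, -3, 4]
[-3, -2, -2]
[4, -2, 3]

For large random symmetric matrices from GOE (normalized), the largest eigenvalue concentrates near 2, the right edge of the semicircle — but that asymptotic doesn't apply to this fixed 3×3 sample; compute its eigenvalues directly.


Since M is real symmetric, all three eigenvalues are real; they are the roots of det(λI − M) = λ³ − (tr M) λ² + s λ − det M, where s is the sum of the principal 2×2 minors.
tr M = 4 + (-2) + 3 = 5.
s = (4·(-2) − (-3)²) + (4·3 − 4²) + ((-2)·3 − (-2)²) = -17 + (-4) + (-10) = -31.
det M (expand along row 1) = 4·(-10) − (-3)·(-1) + 4·14 = 13.
Characteristic polynomial: λ³ − 5λ² − 31λ − 13 = 0.
Substitute λ = y + (tr M)/3 = y + 1.666667 to remove the quadratic term: y³ + p·y + q = 0 with p = s − (tr M)²/3 = -39.333333 and q = −2(tr M)³/27 + (tr M)·s/3 − det M = -73.925926.
Three real roots ⇒ use the trigonometric (Viète) form: r = 2√(−p/3) = 7.241854, φ = arccos(3q/(p·r)) = arccos(0.778588) = 0.678384 rad.
y_k = r·cos(φ/3 − 2πk/3) for k = 0, 1, 2 gives y = 7.057489, -2.122609, -4.934881.
λ_k = y_k + 1.666667 gives λ = 8.7242, -0.4559, -3.2682 (check: the sum is 5.0000 = tr M).

Hence λ_max = 8.7242 and λ_min = -3.2682.


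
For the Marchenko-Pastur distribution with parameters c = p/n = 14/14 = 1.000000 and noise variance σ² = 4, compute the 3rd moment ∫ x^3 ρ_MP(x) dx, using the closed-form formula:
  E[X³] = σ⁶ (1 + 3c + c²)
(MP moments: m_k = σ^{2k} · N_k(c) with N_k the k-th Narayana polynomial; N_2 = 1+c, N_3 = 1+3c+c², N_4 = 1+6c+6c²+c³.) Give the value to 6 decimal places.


E[X³] = σ⁶ (1 + 3c + c²) (third MP moment). With σ² = 4 (so σ⁶ = 64) and c = 14/14 = 1.000000: E[X³] = 64 · (1 + 3·1.000000 + (1.000000)²) = 64 · 5.000000.

So E[X^3] = 320.000000.


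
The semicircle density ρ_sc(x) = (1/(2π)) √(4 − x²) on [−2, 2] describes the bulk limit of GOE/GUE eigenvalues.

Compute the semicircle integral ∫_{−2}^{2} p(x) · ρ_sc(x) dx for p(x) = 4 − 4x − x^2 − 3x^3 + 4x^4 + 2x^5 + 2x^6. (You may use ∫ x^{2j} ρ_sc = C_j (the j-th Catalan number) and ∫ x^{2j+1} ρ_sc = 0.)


Write p(x) = Σ a_i x^i, split into monomials and integrate each against ρ_sc separately.
Using ∫ x^{2j} ρ_sc = C_j = (1/(j+1)) C(2j, j) (Catalan numbers) and ∫ x^{2j+1} ρ_sc = 0 (odd monomials vanish by symmetry):
  i = 0 (even): a_0 · C_{0} = 4 · 1 = 4
  i = 1 (odd): ∫ x^1 ρ_sc = 0 (vanishes)
  i = 2 (even): a_2 · C_{1} = -1 · 1 = -1
  i = 3 (odd): ∫ x^3 ρ_sc = 0 (vanishes)
  i = 4 (even): a_4 · C_{2} = 4 · 2 = 8
  i = 5 (odd): ∫ x^5 ρ_sc = 0 (vanishes)
  i = 6 (even): a_6 · C_{3} = 2 · 5 = 10

Summing the contributions: ∫_{−2}^{2} p(x) ρ_sc(x) dx = 4 + (-1) + 8 + 10 = 21.


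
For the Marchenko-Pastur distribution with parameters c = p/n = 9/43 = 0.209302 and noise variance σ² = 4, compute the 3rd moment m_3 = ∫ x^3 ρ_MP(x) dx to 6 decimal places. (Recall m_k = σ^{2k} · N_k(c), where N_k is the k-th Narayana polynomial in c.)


E[X³] = σ⁶ (1 + 3c + c²) (third MP moment). With σ² = 4 (so σ⁶ = 64) and c = 9/43 = 0.209302: E[X³] = 64 · (1 + 3·0.209302 + (0.209302)²) = 64 · 1.671714.

So E[X^3] = 106.989724.


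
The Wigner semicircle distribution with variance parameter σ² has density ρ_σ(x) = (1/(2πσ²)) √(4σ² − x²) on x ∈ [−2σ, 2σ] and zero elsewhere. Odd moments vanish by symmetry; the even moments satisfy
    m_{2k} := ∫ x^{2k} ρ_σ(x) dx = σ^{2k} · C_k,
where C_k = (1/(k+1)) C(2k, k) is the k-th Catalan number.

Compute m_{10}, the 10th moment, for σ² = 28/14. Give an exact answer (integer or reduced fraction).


By the scaled semicircle moment identity, m_{2k} = σ^{2k} · C_k with k = 5.
C_5 = (1/(k+1)) · C(2k, k) = (1/6) · C(10, 5) = (1/6) · 252 = 42.
σ^{2k} = (σ²)^k = (28/14)^5 = 32.

Therefore m_{10} = σ^{10} · C_5 = 32 · 42 = 1344.


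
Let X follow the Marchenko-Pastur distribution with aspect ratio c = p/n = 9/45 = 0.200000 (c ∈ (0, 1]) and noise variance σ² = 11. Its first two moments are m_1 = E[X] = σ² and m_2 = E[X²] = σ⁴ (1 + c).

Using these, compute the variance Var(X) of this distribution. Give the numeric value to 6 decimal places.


m_1 = E[X] = σ² = 11, so m_1² = 121.
m_2 = E[X²] = σ⁴ (1 + c) = 121 · (1 + 0.200000) = 121 · 1.200000 = 145.200000.
(Note m_2 − m_1² simplifies to c · σ⁴ = 0.200000 · 121.)

Var(X) = m_2 − m_1² = 145.200000 − 121 = 24.200000.


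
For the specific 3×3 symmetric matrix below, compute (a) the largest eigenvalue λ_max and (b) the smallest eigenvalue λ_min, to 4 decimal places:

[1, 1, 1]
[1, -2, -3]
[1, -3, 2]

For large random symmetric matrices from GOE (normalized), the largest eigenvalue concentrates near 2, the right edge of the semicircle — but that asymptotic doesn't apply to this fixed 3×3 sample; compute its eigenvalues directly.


Since M is real symmetric, all three eigenvalues are real; they are the roots of det(λI − M) = λ³ − (tr M) λ² + s λ − det M, where s is the sum of the principal 2×2 minors.
tr M = 1 + (-2) + 2 = 1.
s = (1·(-2) − 1²) + (1·2 − 1²) + ((-2)·2 − (-3)²) = -3 + 1 + (-13) = -15.
det M (expand along row 1) = 1·(-13) − 1·5 + 1·(-1) = -19.
Characteristic polynomial: λ³ − λ² − 15λ + 19 = 0.
Substitute λ = y + (tr M)/3 = y + 0.333333 to remove the quadratic term: y³ + p·y + q = 0 with p = s − (tr M)²/3 = -15.333333 and q = −2(tr M)³/27 + (tr M)·s/3 − det M = 13.925926.
Three real roots ⇒ use the trigonometric (Viète) form: r = 2√(−p/3) = 4.521553, φ = arccos(3q/(p·r)) = arccos(-0.602589) = 2.217537 rad.
y_k = r·cos(φ/3 − 2πk/3) for k = 0, 1, 2 gives y = 3.341526, 0.967225, -4.308752.
λ_k = y_k + 0.333333 gives λ = 3.6749, 1.3006, -3.9754 (check: the sum is 1.0000 = tr M).

Hence λ_max = 3.6749 and λ_min = -3.9754.


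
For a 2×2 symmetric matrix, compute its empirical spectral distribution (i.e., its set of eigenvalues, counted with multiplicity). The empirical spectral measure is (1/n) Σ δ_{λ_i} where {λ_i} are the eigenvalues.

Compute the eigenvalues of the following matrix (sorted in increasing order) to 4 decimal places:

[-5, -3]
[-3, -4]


Since M is real symmetric, both eigenvalues are real; they are the roots of det(λI − M) = λ² − (tr M) λ + det M.
tr M = -5 + (-4) = -9.
det M = (-5)·(-4) − (-3)² = 20 − 9 = 11.
Characteristic polynomial: λ² + 9λ + 11 = 0.
Discriminant Δ = (tr M)² − 4·det M = 81 − 44 = 37; √Δ = 6.082763.
λ = (tr M ± √Δ)/2 = (-9 ± 6.082763)/2, giving (tr M − √Δ)/2 = -7.5414 and (tr M + √Δ)/2 = -1.4586.

Eigenvalues sorted in increasing order: [-7.5414, -1.4586].


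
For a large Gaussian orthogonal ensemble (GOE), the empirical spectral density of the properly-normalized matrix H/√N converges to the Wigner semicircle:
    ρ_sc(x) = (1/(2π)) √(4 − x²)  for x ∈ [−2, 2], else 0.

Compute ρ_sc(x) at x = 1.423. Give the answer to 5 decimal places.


ρ_sc(x) = (1/(2π)) √(4 − x²). With x = 1.423:
  4 − x² = 4 − (1.423)² = 4 − 2.024929 = 1.975071.
  √(4 − x²) = 1.405372.
  1/(2π) = 0.159155.
  ρ_sc(1.423) = 0.159155 · 1.405372 = 0.223672.

Rounded to 5 decimal places: ρ_sc(1.423) ≈ 0.22367.


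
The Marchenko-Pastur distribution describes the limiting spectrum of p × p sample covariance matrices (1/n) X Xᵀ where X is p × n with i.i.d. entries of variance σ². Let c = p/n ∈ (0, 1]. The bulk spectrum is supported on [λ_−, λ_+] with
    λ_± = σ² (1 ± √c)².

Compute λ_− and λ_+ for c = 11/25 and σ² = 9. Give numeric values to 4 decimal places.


c = 11/25 = 0.440000; √c = 0.663325.
λ_− = σ² (1 − √c)² = 9 · (1 − 0.663325)² = 9 · (0.336675)² = 1.020151.
λ_+ = σ² (1 + √c)² = 9 · (1 + 0.663325)² = 9 · (1.663325)² = 24.899849.

Rounded to 4 decimal places: λ_− ≈ 1.0202, λ_+ ≈ 24.8998.


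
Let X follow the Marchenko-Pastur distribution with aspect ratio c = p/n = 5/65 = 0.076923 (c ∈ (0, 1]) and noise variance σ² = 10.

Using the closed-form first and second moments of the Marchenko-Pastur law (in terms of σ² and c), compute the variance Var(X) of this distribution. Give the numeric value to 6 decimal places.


Recall the MP moments m_1 = E[X] = σ² and m_2 = E[X²] = σ⁴ (1 + c).
m_1 = E[X] = σ² = 10, so m_1² = 100.
m_2 = E[X²] = σ⁴ (1 + c) = 100 · (1 + 0.076923) = 100 · 1.076923 = 107.692308.
(Note m_2 − m_1² simplifies to c · σ⁴ = 0.076923 · 100.)

Var(X) = m_2 − m_1² = 107.692308 − 100 = 7.692308.


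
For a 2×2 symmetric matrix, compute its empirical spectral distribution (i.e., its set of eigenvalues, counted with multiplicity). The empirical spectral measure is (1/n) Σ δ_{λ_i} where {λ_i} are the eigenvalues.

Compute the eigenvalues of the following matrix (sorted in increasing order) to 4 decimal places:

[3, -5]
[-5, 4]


Since M is real symmetric, both eigenvalues are real; they are the roots of det(λI − M) = λ² − (tr M) λ + det M.
tr M = 3 + 4 = 7.
det M = 3·4 − (-5)² = 12 − 25 = -13.
Characteristic polynomial: λ² − 7λ − 13 = 0.
Discriminant Δ = (tr M)² − 4·det M = 49 − (-52) = 101; √Δ = 10.049876.
λ = (tr M ± √Δ)/2 = (7 ± 10.049876)/2, giving (tr M − √Δ)/2 = -1.5249 and (tr M + √Δ)/2 = 8.5249.

Eigenvalues sorted in increasing order: [-1.5249, 8.5249].


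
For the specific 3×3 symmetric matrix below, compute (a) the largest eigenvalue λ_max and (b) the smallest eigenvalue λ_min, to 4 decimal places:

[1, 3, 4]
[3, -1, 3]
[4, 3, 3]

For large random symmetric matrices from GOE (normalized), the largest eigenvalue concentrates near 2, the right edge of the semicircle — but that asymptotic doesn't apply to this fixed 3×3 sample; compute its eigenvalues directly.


Since M is real symmetric, all three eigenvalues are real; they are the roots of det(λI − M) = λ³ − (tr M) λ² + s λ − det M, where s is the sum of the principal 2×2 minors.
tr M = 1 + (-1) + 3 = 3.
s = (1·(-1) − 3²) + (1·3 − 4²) + ((-1)·3 − 3²) = -10 + (-13) + (-12) = -35.
det M (expand along row 1) = 1·(-12) − 3·(-3) + 4·13 = 49.
Characteristic polynomial: λ³ − 3λ² − 35λ − 49 = 0.
Substitute λ = y + (tr M)/3 = y + 1.000000 to remove the quadratic term: y³ + p·y + q = 0 with p = s − (tr M)²/3 = -38.000000 and q = −2(tr M)³/27 + (tr M)·s/3 − det M = -86.000000.
Three real roots ⇒ use the trigonometric (Viète) form: r = 2√(−p/3) = 7.118052, φ = arccos(3q/(p·r)) = arccos(0.953839) = 0.305027 rad.
y_k = r·cos(φ/3 − 2πk/3) for k = 0, 1, 2 gives y = 7.081291, -2.914953, -4.166338.
λ_k = y_k + 1.000000 gives λ = 8.0813, -1.9150, -3.1663 (check: the sum is 3.0000 = tr M).

Hence λ_max = 8.0813 and λ_min = -3.1663.


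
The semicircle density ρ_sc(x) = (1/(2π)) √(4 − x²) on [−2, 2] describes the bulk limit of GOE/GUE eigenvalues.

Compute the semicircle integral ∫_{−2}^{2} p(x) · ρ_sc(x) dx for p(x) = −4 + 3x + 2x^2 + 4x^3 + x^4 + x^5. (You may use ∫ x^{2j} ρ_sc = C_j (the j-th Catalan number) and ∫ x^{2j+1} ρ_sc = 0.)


Write p(x) = Σ a_i x^i, split into monomials and integrate each against ρ_sc separately.
Using ∫ x^{2j} ρ_sc = C_j = (1/(j+1)) C(2j, j) (Catalan numbers) and ∫ x^{2j+1} ρ_sc = 0 (odd monomials vanish by symmetry):
  i = 0 (even): a_0 · C_{0} = -4 · 1 = -4
  i = 1 (odd): ∫ x^1 ρ_sc = 0 (vanishes)
  i = 2 (even): a_2 · C_{1} = 2 · 1 = 2
  i = 3 (odd): ∫ x^3 ρ_sc = 0 (vanishes)
  i = 4 (even): a_4 · C_{2} = 1 · 2 = 2
  i = 5 (odd): ∫ x^5 ρ_sc = 0 (vanishes)

Summing the contributions: ∫_{−2}^{2} p(x) ρ_sc(x) dx = (-4) + 2 + 2 = 0.


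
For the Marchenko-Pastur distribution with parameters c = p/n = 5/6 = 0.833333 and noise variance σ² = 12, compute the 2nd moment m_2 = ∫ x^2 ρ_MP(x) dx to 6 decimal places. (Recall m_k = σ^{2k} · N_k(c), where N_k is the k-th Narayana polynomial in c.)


E[X²] = σ⁴ (1 + c) (second MP moment). With σ² = 12 (so σ⁴ = 144) and c = 5/6 = 0.833333: E[X²] = 144 · (1 + 0.833333) = 144 · 1.833333.

So E[X^2] = 264.000000.


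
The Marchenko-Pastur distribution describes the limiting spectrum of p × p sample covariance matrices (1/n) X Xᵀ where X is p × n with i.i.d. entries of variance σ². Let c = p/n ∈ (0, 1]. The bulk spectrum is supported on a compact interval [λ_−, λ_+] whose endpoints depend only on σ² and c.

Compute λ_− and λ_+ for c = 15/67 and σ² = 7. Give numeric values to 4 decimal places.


c = 15/67 = 0.223881; √c = 0.473160.
λ_− = σ² (1 − √c)² = 7 · (1 − 0.473160)² = 7 · (0.526840)² = 1.942921.
λ_+ = σ² (1 + √c)² = 7 · (1 + 0.473160)² = 7 · (1.473160)² = 15.191407.

Rounded to 4 decimal places: λ_− ≈ 1.9429, λ_+ ≈ 15.1914.


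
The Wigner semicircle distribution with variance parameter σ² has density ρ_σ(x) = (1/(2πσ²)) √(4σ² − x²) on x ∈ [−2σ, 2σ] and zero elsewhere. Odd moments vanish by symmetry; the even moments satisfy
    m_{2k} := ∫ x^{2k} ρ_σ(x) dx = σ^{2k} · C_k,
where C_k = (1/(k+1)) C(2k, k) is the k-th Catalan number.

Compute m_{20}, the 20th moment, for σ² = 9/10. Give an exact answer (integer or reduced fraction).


By the scaled semicircle moment identity, m_{2k} = σ^{2k} · C_k with k = 10.
C_10 = (1/(k+1)) · C(2k, k) = (1/11) · C(20, 10) = (1/11) · 184756 = 16796.
σ^{2k} = (σ²)^k = (9/10)^10 = 3486784401/10000000000.

Therefore m_{20} = σ^{20} · C_10 = (3486784401/10000000000) · 16796 = 14641007699799/2500000000.


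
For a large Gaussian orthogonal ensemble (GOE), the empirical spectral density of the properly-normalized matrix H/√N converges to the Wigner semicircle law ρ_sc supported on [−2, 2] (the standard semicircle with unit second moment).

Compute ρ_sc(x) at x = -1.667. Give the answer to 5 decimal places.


ρ_sc(x) = (1/(2π)) √(4 − x²). With x = -1.667:
  4 − x² = 4 − (-1.667)² = 4 − 2.778889 = 1.221111.
  √(4 − x²) = 1.105039.
  1/(2π) = 0.159155.
  ρ_sc(-1.667) = 0.159155 · 1.105039 = 0.175872.

Rounded to 5 decimal places: ρ_sc(-1.667) ≈ 0.17587.


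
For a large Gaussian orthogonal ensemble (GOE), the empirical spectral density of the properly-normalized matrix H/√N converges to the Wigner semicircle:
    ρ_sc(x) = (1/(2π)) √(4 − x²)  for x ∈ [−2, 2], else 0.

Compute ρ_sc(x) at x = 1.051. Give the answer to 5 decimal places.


ρ_sc(x) = (1/(2π)) √(4 − x²). With x = 1.051:
  4 − x² = 4 − (1.051)² = 4 − 1.104601 = 2.895399.
  √(4 − x²) = 1.701587.
  1/(2π) = 0.159155.
  ρ_sc(1.051) = 0.159155 · 1.701587 = 0.270816.

Rounded to 5 decimal places: ρ_sc(1.051) ≈ 0.27082.


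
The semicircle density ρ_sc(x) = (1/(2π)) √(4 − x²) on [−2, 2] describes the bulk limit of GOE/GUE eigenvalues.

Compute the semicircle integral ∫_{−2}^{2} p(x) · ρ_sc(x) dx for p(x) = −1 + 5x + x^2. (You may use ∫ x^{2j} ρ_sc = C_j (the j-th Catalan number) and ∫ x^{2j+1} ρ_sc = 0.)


Write p(x) = Σ a_i x^i, split into monomials and integrate each against ρ_sc separately.
Using ∫ x^{2j} ρ_sc = C_j = (1/(j+1)) C(2j, j) (Catalan numbers) and ∫ x^{2j+1} ρ_sc = 0 (odd monomials vanish by symmetry):
  i = 0 (even): a_0 · C_{0} = -1 · 1 = -1
  i = 1 (odd): ∫ x^1 ρ_sc = 0 (vanishes)
  i = 2 (even): a_2 · C_{1} = 1 · 1 = 1

Summing the contributions: ∫_{−2}^{2} p(x) ρ_sc(x) dx = (-1) + 1 = 0.


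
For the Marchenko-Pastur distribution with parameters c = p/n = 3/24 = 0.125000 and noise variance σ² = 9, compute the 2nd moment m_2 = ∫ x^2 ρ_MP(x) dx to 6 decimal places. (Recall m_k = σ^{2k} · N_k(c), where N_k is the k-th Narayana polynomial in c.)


E[X²] = σ⁴ (1 + c) (second MP moment). With σ² = 9 (so σ⁴ = 81) and c = 3/24 = 0.125000: E[X²] = 81 · (1 + 0.125000) = 81 · 1.125000.

So E[X^2] = 91.125000.


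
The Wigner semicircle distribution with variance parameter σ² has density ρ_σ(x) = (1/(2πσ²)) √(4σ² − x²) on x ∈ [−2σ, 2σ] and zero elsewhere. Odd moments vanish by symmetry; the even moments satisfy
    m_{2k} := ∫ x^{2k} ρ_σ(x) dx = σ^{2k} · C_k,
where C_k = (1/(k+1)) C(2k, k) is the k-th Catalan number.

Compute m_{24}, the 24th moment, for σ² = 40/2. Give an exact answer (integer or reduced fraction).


By the scaled semicircle moment identity, m_{2k} = σ^{2k} · C_k with k = 12.
C_12 = (1/(k+1)) · C(2k, k) = (1/13) · C(24, 12) = (1/13) · 2704156 = 208012.
σ^{2k} = (σ²)^k = (40/2)^12 = 4096000000000000.

Therefore m_{24} = σ^{24} · C_12 = 4096000000000000 · 208012 = 852017152000000000000.


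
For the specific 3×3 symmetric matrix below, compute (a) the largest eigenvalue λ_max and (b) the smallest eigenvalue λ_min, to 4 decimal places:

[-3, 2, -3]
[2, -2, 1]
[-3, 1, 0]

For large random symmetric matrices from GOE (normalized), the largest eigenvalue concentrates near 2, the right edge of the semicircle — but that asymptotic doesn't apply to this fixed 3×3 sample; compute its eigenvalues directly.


Since M is real symmetric, all three eigenvalues are real; they are the roots of det(λI − M) = λ³ − (tr M) λ² + s λ − det M, where s is the sum of the principal 2×2 minors.
tr M = -3 + (-2) + 0 = -5.
s = ((-3)·(-2) − 2²) + ((-3)·0 − (-3)²) + ((-2)·0 − 1²) = 2 + (-9) + (-1) = -8.
det M (expand along row 1) = (-3)·(-1) − 2·3 + (-3)·(-4) = 9.
Characteristic polynomial: λ³ + 5λ² − 8λ − 9 = 0.
Substitute λ = y + (tr M)/3 = y − 1.666667 to remove the quadratic term: y³ + p·y + q = 0 with p = s − (tr M)²/3 = -16.333333 and q = −2(tr M)³/27 + (tr M)·s/3 − det M = 13.592593.
Three real roots ⇒ use the trigonometric (Viète) form: r = 2√(−p/3) = 4.666667, φ = arccos(3q/(p·r)) = arccos(-0.534985) = 2.135287 rad.
y_k = r·cos(φ/3 − 2πk/3) for k = 0, 1, 2 gives y = 3.533656, 0.872924, -4.406580.
λ_k = y_k − 1.666667 gives λ = 1.8670, -0.7937, -6.0732 (check: the sum is -5.0000 = tr M).

Hence λ_max = 1.8670 and λ_min = -6.0732.


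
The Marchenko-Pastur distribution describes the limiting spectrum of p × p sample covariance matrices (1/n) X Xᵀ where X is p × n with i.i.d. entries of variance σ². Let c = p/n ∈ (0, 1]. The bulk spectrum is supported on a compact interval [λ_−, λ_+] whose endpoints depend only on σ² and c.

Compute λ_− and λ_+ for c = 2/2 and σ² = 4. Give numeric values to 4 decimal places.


c = 2/2 = 1.000000; √c = 1.000000.
λ_− = σ² (1 − √c)² = 4 · (1 − 1.000000)² = 4 · (0.000000)² = 0.000000.
λ_+ = σ² (1 + √c)² = 4 · (1 + 1.000000)² = 4 · (2.000000)² = 16.000000.

Rounded to 4 decimal places: λ_− ≈ 0.0000, λ_+ ≈ 16.0000.


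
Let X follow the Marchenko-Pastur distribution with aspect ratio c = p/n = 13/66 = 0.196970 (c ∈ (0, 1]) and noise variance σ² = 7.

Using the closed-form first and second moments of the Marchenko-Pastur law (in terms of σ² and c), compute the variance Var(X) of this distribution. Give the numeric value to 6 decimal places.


Recall the MP moments m_1 = E[X] = σ² and m_2 = E[X²] = σ⁴ (1 + c).
m_1 = E[X] = σ² = 7, so m_1² = 49.
m_2 = E[X²] = σ⁴ (1 + c) = 49 · (1 + 0.196970) = 49 · 1.196970 = 58.651515.
(Note m_2 − m_1² simplifies to c · σ⁴ = 0.196970 · 49.)

Var(X) = m_2 − m_1² = 58.651515 − 49 = 9.651515.


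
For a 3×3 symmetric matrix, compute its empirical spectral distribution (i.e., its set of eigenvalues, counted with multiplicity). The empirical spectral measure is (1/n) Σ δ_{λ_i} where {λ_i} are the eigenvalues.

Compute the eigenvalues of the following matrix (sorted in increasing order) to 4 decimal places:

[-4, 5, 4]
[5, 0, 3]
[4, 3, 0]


Since M is real symmetric, all three eigenvalues are real; they are the roots of det(λI − M) = λ³ − (tr M) λ² + s λ − det M, where s is the sum of the principal 2×2 minors.
tr M = -4 + 0 + 0 = -4.
s = ((-4)·0 − 5²) + ((-4)·0 − 4²) + (0·0 − 3²) = -25 + (-16) + (-9) = -50.
det M (expand along row 1) = (-4)·(-9) − 5·(-12) + 4·15 = 156.
Characteristic polynomial: λ³ + 4λ² − 50λ − 156 = 0.
Substitute λ = y + (tr M)/3 = y − 1.333333 to remove the quadratic term: y³ + p·y + q = 0 with p = s − (tr M)²/3 = -55.333333 and q = −2(tr M)³/27 + (tr M)·s/3 − det M = -84.592593.
Three real roots ⇒ use the trigonometric (Viète) form: r = 2√(−p/3) = 8.589399, φ = arccos(3q/(p·r)) = arccos(0.533954) = 1.007526 rad.
y_k = r·cos(φ/3 − 2πk/3) for k = 0, 1, 2 gives y = 8.109536, -1.603259, -6.506277.
λ_k = y_k − 1.333333 gives λ = 6.7762, -2.9366, -7.8396 (check: the sum is -4.0000 = tr M).

Eigenvalues sorted in increasing order: [-7.8396, -2.9366, 6.7762].
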